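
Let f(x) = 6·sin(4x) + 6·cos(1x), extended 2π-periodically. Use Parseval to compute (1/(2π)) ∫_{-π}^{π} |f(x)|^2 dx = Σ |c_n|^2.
Σ |c_n|^2 = 36

Expand |f|^2 and use orthogonality of {sin(nx), cos(mx)} on [-π, π]:
  ∫_{-π}^{π} sin(nx)^2 dx = π, ∫ cos(mx)^2 dx = π, and cross terms integrate to 0.
So ∫_{-π}^{π} f(x)^2 dx = 6^2 · π + 6^2 · π = (36 + 36)π.
Divide by 2π: (36 + 36)/2 = 36.
By Parseval, this equals Σ |c_n|^2.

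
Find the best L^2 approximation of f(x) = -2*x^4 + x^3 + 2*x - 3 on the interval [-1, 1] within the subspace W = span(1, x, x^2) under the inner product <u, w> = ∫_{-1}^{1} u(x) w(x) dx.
g(x) = -12*x^2/7 + 13*x/5 - 99/35

The best approximation g ∈ W is the orthogonal projection of f onto W. Writing g = a_0 + a_1 x + a_2 x^2, the coefficients solve the normal equations G · a = b where
  G_{ij} = <φ_i, φ_j> and b_i = <f, φ_i>, with φ_0 = 1, φ_1 = x, φ_2 = x^2.
G =
  [2, 0, 2/3]
  [0, 2/3, 0]
  [2/3, 0, 2/5],
b = (-34/5, 26/15, -18/7).
Solving gives a_0 = -99/35, a_1 = 13/5, a_2 = -12/7, so
  g(x) = -12*x^2/7 + 13*x/5 - 99/35.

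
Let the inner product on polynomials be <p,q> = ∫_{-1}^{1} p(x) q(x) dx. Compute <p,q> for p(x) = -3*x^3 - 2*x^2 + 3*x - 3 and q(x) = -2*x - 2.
<p,q> = 196/15

Expand the product: p(x)·q(x) = 6*x^4 + 10*x^3 - 2*x^2 + 6.
∫_{-1}^{1} of each monomial x^k gives [2/(k+1) if k even, 0 if k odd]. Integrating term-by-term (or equivalently evaluating the antiderivative F(x) = 6*x^5/5 + 5*x^4/2 - 2*x^3/3 + 6*x at the endpoints):
  F(1) − F(−1) = 271/30 − (-121/30) = 196/15.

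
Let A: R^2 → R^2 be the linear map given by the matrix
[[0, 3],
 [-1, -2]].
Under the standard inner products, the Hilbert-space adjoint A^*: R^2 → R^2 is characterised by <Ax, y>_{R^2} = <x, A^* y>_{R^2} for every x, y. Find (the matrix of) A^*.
A^* = A^T =
[[0, -1],
 [3, -2]]

For real matrices with standard dot products, the defining identity <Ax, y> = <x, A^* y> gives (Ax)^T y = x^T (A^*) y, i.e. x^T A^T y = x^T (A^*) y. Since this holds for all x, y, we must have A^* = A^T. Therefore
A^* =
[[0, -1],
 [3, -2]].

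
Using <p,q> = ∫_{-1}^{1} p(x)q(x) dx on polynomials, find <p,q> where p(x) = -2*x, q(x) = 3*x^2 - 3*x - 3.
<p,q> = 4

Expand the product: p(x)·q(x) = -6*x^3 + 6*x^2 + 6*x.
∫_{-1}^{1} of each monomial x^k gives [2/(k+1) if k even, 0 if k odd]. Integrating term-by-term (or equivalently evaluating the antiderivative F(x) = -3*x^4/2 + 2*x^3 + 3*x^2 at the endpoints):
  F(1) − F(−1) = 7/2 − (-1/2) = 4.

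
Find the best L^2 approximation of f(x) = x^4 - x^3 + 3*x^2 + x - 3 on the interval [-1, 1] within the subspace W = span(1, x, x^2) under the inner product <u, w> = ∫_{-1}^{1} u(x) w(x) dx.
g(x) = 27*x^2/7 + 2*x/5 - 108/35

The best approximation g ∈ W is the orthogonal projection of f onto W. Writing g = a_0 + a_1 x + a_2 x^2, the coefficients solve the normal equations G · a = b where
  G_{ij} = <φ_i, φ_j> and b_i = <f, φ_i>, with φ_0 = 1, φ_1 = x, φ_2 = x^2.
G =
  [2, 0, 2/3]
  [0, 2/3, 0]
  [2/3, 0, 2/5],
b = (-18/5, 4/15, -18/35).
Solving gives a_0 = -108/35, a_1 = 2/5, a_2 = 27/7, so
  g(x) = 27*x^2/7 + 2*x/5 - 108/35.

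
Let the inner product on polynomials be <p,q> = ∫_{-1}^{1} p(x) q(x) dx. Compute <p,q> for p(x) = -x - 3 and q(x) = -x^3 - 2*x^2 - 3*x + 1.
<p,q> = 2/5

Expand the product: p(x)·q(x) = x^4 + 5*x^3 + 9*x^2 + 8*x - 3.
∫_{-1}^{1} of each monomial x^k gives [2/(k+1) if k even, 0 if k odd]. Integrating term-by-term (or equivalently evaluating the antiderivative F(x) = x^5/5 + 5*x^4/4 + 3*x^3 + 4*x^2 - 3*x at the endpoints):
  F(1) − F(−1) = 109/20 − (101/20) = 2/5.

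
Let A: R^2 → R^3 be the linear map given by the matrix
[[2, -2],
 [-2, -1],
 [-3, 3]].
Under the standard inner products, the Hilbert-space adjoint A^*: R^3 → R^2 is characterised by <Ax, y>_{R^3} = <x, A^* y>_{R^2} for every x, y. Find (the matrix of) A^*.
A^* = A^T =
[[2, -2, -3],
 [-2, -1, 3]]

For real matrices with standard dot products, the defining identity <Ax, y> = <x, A^* y> gives (Ax)^T y = x^T (A^*) y, i.e. x^T A^T y = x^T (A^*) y. Since this holds for all x, y, we must have A^* = A^T. Therefore
A^* =
[[2, -2, -3],
 [-2, -1, 3]].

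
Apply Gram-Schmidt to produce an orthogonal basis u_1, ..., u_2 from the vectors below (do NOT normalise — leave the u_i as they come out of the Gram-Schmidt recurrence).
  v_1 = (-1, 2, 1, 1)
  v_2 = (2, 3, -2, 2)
Orthogonal basis:
  u_1 = (-1, 2, 1, 1)
  u_2 = (18/7, 13/7, -18/7, 10/7)

Apply the Gram-Schmidt recurrence
  u_1 = v_1
  u_i = v_i − Σ_{j<i} ((v_i · u_j) / (u_j · u_j)) · u_j.

Step by step this gives:
  u_1 = (-1, 2, 1, 1)
  u_2 = (18/7, 13/7, -18/7, 10/7)

Orthogonality check:
  u_2 · u_1 = 0 (should be 0)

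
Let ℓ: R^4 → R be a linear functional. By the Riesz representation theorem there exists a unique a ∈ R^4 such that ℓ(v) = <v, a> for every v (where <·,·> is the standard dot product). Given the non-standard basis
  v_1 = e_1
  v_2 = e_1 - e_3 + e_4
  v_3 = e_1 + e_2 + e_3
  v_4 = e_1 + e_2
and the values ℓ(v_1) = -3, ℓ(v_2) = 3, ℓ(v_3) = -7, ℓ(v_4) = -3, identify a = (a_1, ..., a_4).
a = (-3, 0, -4, 2)

Write a = (a_1, ..., a_4) in the standard basis. For each basis vector v_i, ℓ(v_i) = <v_i, a> is a linear equation in the a_j's. Collect the n equations into a matrix system V a = ℓ, where row i of V is v_i (expressed in the standard basis). Since V is invertible (lower-triangular with 1s on the diagonal, up to permutation), solve by back-substitution:
  V =
[[1, 0, 0, 0],
 [1, 0, -1, 1],
 [1, 1, 1, 0],
 [1, 1, 0, 0]]
  V a = (-3, 3, -7, -3)
Solving gives a = (-3, 0, -4, 2).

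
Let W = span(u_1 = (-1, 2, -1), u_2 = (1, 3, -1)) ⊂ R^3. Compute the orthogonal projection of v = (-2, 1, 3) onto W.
proj_W(v) = (-41/30, -4/15, -1/6)

Set up U = [u_1 | ... | u_2] ∈ R^(3×2). The projector onto W = col(U) is P = U (U^T U)^(-1) U^T.
Compute U^T U =
  [6, 6]
  [6, 11],
and U^T v = (1, -2).
Solve U^T U · c = U^T v for the coefficients: c = (23/30, -3/5). The projection is proj_W(v) = U c.
Check: (v - proj_W(v)) · u_1 = 0  (should be 0).
Check: (v - proj_W(v)) · u_2 = 0  (should be 0).
Result: proj_W(v) = (-41/30, -4/15, -1/6).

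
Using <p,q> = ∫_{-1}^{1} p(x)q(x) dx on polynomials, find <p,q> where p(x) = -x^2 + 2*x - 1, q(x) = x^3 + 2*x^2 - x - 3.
<p,q> = 16/3

Expand the product: p(x)·q(x) = -x^5 + 4*x^3 - x^2 - 5*x + 3.
∫_{-1}^{1} of each monomial x^k gives [2/(k+1) if k even, 0 if k odd]. Integrating term-by-term (or equivalently evaluating the antiderivative F(x) = -x^6/6 + x^4 - x^3/3 - 5*x^2/2 + 3*x at the endpoints):
  F(1) − F(−1) = 1 − (-13/3) = 16/3.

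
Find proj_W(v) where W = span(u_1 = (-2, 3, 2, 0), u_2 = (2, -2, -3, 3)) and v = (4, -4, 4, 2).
proj_W(v) = (130/93, -206/93, -119/93, -11/31)

Set up U = [u_1 | ... | u_2] ∈ R^(4×2). The projector onto W = col(U) is P = U (U^T U)^(-1) U^T.
Compute U^T U =
  [17, -16]
  [-16, 26],
and U^T v = (-12, 10).
Solve U^T U · c = U^T v for the coefficients: c = (-76/93, -11/93). The projection is proj_W(v) = U c.
Check: (v - proj_W(v)) · u_1 = 0  (should be 0).
Check: (v - proj_W(v)) · u_2 = 0  (should be 0).
Result: proj_W(v) = (130/93, -206/93, -119/93, -11/31).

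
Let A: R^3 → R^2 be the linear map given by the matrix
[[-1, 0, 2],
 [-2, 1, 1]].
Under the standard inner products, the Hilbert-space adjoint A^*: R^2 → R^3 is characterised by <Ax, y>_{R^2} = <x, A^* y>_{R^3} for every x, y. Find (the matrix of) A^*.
A^* = A^T =
[[-1, -2],
 [0, 1],
 [2, 1]]

For real matrices with standard dot products, the defining identity <Ax, y> = <x, A^* y> gives (Ax)^T y = x^T (A^*) y, i.e. x^T A^T y = x^T (A^*) y. Since this holds for all x, y, we must have A^* = A^T. Therefore
A^* =
[[-1, -2],
 [0, 1],
 [2, 1]].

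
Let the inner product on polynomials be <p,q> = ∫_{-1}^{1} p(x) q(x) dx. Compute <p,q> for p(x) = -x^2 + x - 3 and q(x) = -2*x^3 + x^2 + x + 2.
<p,q> = -238/15

Expand the product: p(x)·q(x) = 2*x^5 - 3*x^4 + 6*x^3 - 4*x^2 - x - 6.
∫_{-1}^{1} of each monomial x^k gives [2/(k+1) if k even, 0 if k odd]. Integrating term-by-term (or equivalently evaluating the antiderivative F(x) = x^6/3 - 3*x^5/5 + 3*x^4/2 - 4*x^3/3 - x^2/2 - 6*x at the endpoints):
  F(1) − F(−1) = -33/5 − (139/15) = -238/15.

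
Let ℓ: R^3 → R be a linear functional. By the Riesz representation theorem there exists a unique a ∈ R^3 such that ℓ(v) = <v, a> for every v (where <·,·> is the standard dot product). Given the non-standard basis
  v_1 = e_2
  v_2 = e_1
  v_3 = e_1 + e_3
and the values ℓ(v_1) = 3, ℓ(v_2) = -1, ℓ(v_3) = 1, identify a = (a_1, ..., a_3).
a = (-1, 3, 2)

Write a = (a_1, ..., a_3) in the standard basis. For each basis vector v_i, ℓ(v_i) = <v_i, a> is a linear equation in the a_j's. Collect the n equations into a matrix system V a = ℓ, where row i of V is v_i (expressed in the standard basis). Since V is invertible (lower-triangular with 1s on the diagonal, up to permutation), solve by back-substitution:
  V =
[[0, 1, 0],
 [1, 0, 0],
 [1, 0, 1]]
  V a = (3, -1, 1)
Solving gives a = (-1, 3, 2).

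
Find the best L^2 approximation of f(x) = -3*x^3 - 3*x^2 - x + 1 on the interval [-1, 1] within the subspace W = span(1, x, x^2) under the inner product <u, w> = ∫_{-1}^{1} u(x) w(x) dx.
g(x) = -3*x^2 - 14*x/5 + 1

The best approximation g ∈ W is the orthogonal projection of f onto W. Writing g = a_0 + a_1 x + a_2 x^2, the coefficients solve the normal equations G · a = b where
  G_{ij} = <φ_i, φ_j> and b_i = <f, φ_i>, with φ_0 = 1, φ_1 = x, φ_2 = x^2.
G =
  [2, 0, 2/3]
  [0, 2/3, 0]
  [2/3, 0, 2/5],
b = (0, -28/15, -8/15).
Solving gives a_0 = 1, a_1 = -14/5, a_2 = -3, so
  g(x) = -3*x^2 - 14*x/5 + 1.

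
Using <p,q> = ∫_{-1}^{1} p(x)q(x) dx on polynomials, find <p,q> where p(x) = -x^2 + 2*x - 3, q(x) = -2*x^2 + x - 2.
<p,q> = 292/15

Expand the product: p(x)·q(x) = 2*x^4 - 5*x^3 + 10*x^2 - 7*x + 6.
∫_{-1}^{1} of each monomial x^k gives [2/(k+1) if k even, 0 if k odd]. Integrating term-by-term (or equivalently evaluating the antiderivative F(x) = 2*x^5/5 - 5*x^4/4 + 10*x^3/3 - 7*x^2/2 + 6*x at the endpoints):
  F(1) − F(−1) = 299/60 − (-869/60) = 292/15.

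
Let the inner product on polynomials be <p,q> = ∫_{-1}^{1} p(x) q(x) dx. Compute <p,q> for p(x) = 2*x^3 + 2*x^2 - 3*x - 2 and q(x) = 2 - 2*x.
<p,q> = -44/15

Expand the product: p(x)·q(x) = -4*x^4 + 10*x^2 - 2*x - 4.
∫_{-1}^{1} of each monomial x^k gives [2/(k+1) if k even, 0 if k odd]. Integrating term-by-term (or equivalently evaluating the antiderivative F(x) = -4*x^5/5 + 10*x^3/3 - x^2 - 4*x at the endpoints):
  F(1) − F(−1) = -37/15 − (7/15) = -44/15.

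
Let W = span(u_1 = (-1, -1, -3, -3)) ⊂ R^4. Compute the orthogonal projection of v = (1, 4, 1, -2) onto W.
proj_W(v) = (1/10, 1/10, 3/10, 3/10)

Set up U = [u_1 | ... | u_1] ∈ R^(4×1). The projector onto W = col(U) is P = U (U^T U)^(-1) U^T.
Compute U^T U =
  [20],
and U^T v = (-2).
Solve U^T U · c = U^T v for the coefficients: c = (-1/10). The projection is proj_W(v) = U c.
Check: (v - proj_W(v)) · u_1 = 0  (should be 0).
Result: proj_W(v) = (1/10, 1/10, 3/10, 3/10).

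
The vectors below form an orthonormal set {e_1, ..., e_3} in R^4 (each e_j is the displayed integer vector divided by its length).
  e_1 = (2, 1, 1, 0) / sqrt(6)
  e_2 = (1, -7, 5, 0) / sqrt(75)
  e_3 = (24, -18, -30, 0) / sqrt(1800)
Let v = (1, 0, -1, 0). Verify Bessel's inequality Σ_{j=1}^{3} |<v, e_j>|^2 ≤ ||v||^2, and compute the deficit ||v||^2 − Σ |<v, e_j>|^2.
Σ |<v, e_j>|^2 = 2; ||v||^2 = 2; deficit = 0

Write each e_j = u_j / sqrt(<u_j, u_j>) where u_j is the displayed integer vector. Then <v, e_j> = <v, u_j> / sqrt(<u_j, u_j>), so |<v, e_j>|^2 = <v, u_j>^2 / <u_j, u_j>.
Coefficients: <v, e_1> = 1/sqrt(6), <v, e_2> = -4/sqrt(75), <v, e_3> = 54/sqrt(1800).
Square and sum: Σ |<v, e_j>|^2 = 2.
Compute ||v||^2 = v·v = 2.
Deficit = 2 − 2 = 0 ≥ 0, confirming Bessel's inequality. (The deficit equals ||v − Σ <v,e_j> e_j||^2, the squared distance from v to span{e_j}.)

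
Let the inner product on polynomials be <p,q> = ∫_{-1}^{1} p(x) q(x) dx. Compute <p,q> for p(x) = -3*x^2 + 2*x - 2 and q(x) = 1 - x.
<p,q> = -22/3

Expand the product: p(x)·q(x) = 3*x^3 - 5*x^2 + 4*x - 2.
∫_{-1}^{1} of each monomial x^k gives [2/(k+1) if k even, 0 if k odd]. Integrating term-by-term (or equivalently evaluating the antiderivative F(x) = 3*x^4/4 - 5*x^3/3 + 2*x^2 - 2*x at the endpoints):
  F(1) − F(−1) = -11/12 − (77/12) = -22/3.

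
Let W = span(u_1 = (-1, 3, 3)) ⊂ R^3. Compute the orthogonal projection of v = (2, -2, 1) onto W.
proj_W(v) = (5/19, -15/19, -15/19)

Set up U = [u_1 | ... | u_1] ∈ R^(3×1). The projector onto W = col(U) is P = U (U^T U)^(-1) U^T.
Compute U^T U =
  [19],
and U^T v = (-5).
Solve U^T U · c = U^T v for the coefficients: c = (-5/19). The projection is proj_W(v) = U c.
Check: (v - proj_W(v)) · u_1 = 0  (should be 0).
Result: proj_W(v) = (5/19, -15/19, -15/19).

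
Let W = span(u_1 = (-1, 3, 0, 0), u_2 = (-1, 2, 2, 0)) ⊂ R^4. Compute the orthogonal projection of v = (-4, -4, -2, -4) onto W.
proj_W(v) = (40/41, -96/41, -48/41, 0)

Set up U = [u_1 | ... | u_2] ∈ R^(4×2). The projector onto W = col(U) is P = U (U^T U)^(-1) U^T.
Compute U^T U =
  [10, 7]
  [7, 9],
and U^T v = (-8, -8).
Solve U^T U · c = U^T v for the coefficients: c = (-16/41, -24/41). The projection is proj_W(v) = U c.
Check: (v - proj_W(v)) · u_1 = 0  (should be 0).
Check: (v - proj_W(v)) · u_2 = 0  (should be 0).
Result: proj_W(v) = (40/41, -96/41, -48/41, 0).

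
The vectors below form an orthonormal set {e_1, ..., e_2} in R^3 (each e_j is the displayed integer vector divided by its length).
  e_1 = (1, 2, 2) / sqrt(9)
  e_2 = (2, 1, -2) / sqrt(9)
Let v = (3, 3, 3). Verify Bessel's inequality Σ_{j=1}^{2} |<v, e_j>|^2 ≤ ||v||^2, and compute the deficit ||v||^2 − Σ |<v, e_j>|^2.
Σ |<v, e_j>|^2 = 26; ||v||^2 = 27; deficit = 1

Write each e_j = u_j / sqrt(<u_j, u_j>) where u_j is the displayed integer vector. Then <v, e_j> = <v, u_j> / sqrt(<u_j, u_j>), so |<v, e_j>|^2 = <v, u_j>^2 / <u_j, u_j>.
Coefficients: <v, e_1> = 15/sqrt(9), <v, e_2> = 3/sqrt(9).
Square and sum: Σ |<v, e_j>|^2 = 26.
Compute ||v||^2 = v·v = 27.
Deficit = 27 − 26 = 1 ≥ 0, confirming Bessel's inequality. (The deficit equals ||v − Σ <v,e_j> e_j||^2, the squared distance from v to span{e_j}.)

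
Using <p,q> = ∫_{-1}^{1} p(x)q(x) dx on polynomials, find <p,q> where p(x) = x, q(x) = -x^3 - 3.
<p,q> = -2/5

Expand the product: p(x)·q(x) = -x^4 - 3*x.
∫_{-1}^{1} of each monomial x^k gives [2/(k+1) if k even, 0 if k odd]. Integrating term-by-term (or equivalently evaluating the antiderivative F(x) = -x^5/5 - 3*x^2/2 at the endpoints):
  F(1) − F(−1) = -17/10 − (-13/10) = -2/5.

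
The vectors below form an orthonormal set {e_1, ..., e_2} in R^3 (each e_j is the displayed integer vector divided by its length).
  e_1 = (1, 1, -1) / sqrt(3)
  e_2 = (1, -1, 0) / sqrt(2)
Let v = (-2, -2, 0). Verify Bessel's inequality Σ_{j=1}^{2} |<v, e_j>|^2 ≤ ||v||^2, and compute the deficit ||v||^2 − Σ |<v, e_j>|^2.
Σ |<v, e_j>|^2 = 16/3; ||v||^2 = 8; deficit = 8/3

Write each e_j = u_j / sqrt(<u_j, u_j>) where u_j is the displayed integer vector. Then <v, e_j> = <v, u_j> / sqrt(<u_j, u_j>), so |<v, e_j>|^2 = <v, u_j>^2 / <u_j, u_j>.
Coefficients: <v, e_1> = -4/sqrt(3), <v, e_2> = 0/sqrt(2).
Square and sum: Σ |<v, e_j>|^2 = 16/3.
Compute ||v||^2 = v·v = 8.
Deficit = 8 − 16/3 = 8/3 ≥ 0, confirming Bessel's inequality. (The deficit equals ||v − Σ <v,e_j> e_j||^2, the squared distance from v to span{e_j}.)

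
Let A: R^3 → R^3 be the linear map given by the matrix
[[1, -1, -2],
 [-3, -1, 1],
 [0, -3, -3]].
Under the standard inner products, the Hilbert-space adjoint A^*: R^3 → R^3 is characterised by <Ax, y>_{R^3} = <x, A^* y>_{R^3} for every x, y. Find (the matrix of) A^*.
A^* = A^T =
[[1, -3, 0],
 [-1, -1, -3],
 [-2, 1, -3]]

For real matrices with standard dot products, the defining identity <Ax, y> = <x, A^* y> gives (Ax)^T y = x^T (A^*) y, i.e. x^T A^T y = x^T (A^*) y. Since this holds for all x, y, we must have A^* = A^T. Therefore
A^* =
[[1, -3, 0],
 [-1, -1, -3],
 [-2, 1, -3]].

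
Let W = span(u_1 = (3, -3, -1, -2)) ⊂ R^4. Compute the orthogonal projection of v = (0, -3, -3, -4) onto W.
proj_W(v) = (60/23, -60/23, -20/23, -40/23)

Set up U = [u_1 | ... | u_1] ∈ R^(4×1). The projector onto W = col(U) is P = U (U^T U)^(-1) U^T.
Compute U^T U =
  [23],
and U^T v = (20).
Solve U^T U · c = U^T v for the coefficients: c = (20/23). The projection is proj_W(v) = U c.
Check: (v - proj_W(v)) · u_1 = 0  (should be 0).
Result: proj_W(v) = (60/23, -60/23, -20/23, -40/23).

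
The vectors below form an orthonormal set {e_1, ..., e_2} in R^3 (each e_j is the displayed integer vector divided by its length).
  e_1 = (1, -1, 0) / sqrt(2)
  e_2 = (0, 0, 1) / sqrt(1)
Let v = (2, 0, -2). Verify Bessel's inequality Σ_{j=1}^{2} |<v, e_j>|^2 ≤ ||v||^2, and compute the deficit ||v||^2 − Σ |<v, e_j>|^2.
Σ |<v, e_j>|^2 = 6; ||v||^2 = 8; deficit = 2

Write each e_j = u_j / sqrt(<u_j, u_j>) where u_j is the displayed integer vector. Then <v, e_j> = <v, u_j> / sqrt(<u_j, u_j>), so |<v, e_j>|^2 = <v, u_j>^2 / <u_j, u_j>.
Coefficients: <v, e_1> = 2/sqrt(2), <v, e_2> = -2/sqrt(1).
Square and sum: Σ |<v, e_j>|^2 = 6.
Compute ||v||^2 = v·v = 8.
Deficit = 8 − 6 = 2 ≥ 0, confirming Bessel's inequality. (The deficit equals ||v − Σ <v,e_j> e_j||^2, the squared distance from v to span{e_j}.)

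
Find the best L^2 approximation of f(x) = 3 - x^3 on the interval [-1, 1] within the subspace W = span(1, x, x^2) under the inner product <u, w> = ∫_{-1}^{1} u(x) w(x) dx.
g(x) = 3 - 3*x/5

The best approximation g ∈ W is the orthogonal projection of f onto W. Writing g = a_0 + a_1 x + a_2 x^2, the coefficients solve the normal equations G · a = b where
  G_{ij} = <φ_i, φ_j> and b_i = <f, φ_i>, with φ_0 = 1, φ_1 = x, φ_2 = x^2.
G =
  [2, 0, 2/3]
  [0, 2/3, 0]
  [2/3, 0, 2/5],
b = (6, -2/5, 2).
Solving gives a_0 = 3, a_1 = -3/5, a_2 = 0, so
  g(x) = 3 - 3*x/5.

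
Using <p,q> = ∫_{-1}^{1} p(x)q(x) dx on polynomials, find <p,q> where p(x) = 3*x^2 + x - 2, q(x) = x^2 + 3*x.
<p,q> = 28/15

Expand the product: p(x)·q(x) = 3*x^4 + 10*x^3 + x^2 - 6*x.
∫_{-1}^{1} of each monomial x^k gives [2/(k+1) if k even, 0 if k odd]. Integrating term-by-term (or equivalently evaluating the antiderivative F(x) = 3*x^5/5 + 5*x^4/2 + x^3/3 - 3*x^2 at the endpoints):
  F(1) − F(−1) = 13/30 − (-43/30) = 28/15.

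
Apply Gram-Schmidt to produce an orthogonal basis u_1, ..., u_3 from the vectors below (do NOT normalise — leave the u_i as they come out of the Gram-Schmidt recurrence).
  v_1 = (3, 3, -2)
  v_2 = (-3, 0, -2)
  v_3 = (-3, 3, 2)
Orthogonal basis:
  u_1 = (3, 3, -2)
  u_2 = (-51/22, 15/22, -27/11)
  u_3 = (-48/29, 96/29, 72/29)

Apply the Gram-Schmidt recurrence
  u_1 = v_1
  u_i = v_i − Σ_{j<i} ((v_i · u_j) / (u_j · u_j)) · u_j.

Step by step this gives:
  u_1 = (3, 3, -2)
  u_2 = (-51/22, 15/22, -27/11)
  u_3 = (-48/29, 96/29, 72/29)

Orthogonality check:
  u_2 · u_1 = 0 (should be 0)
  u_3 · u_1 = 0 (should be 0)
  u_3 · u_2 = 0 (should be 0)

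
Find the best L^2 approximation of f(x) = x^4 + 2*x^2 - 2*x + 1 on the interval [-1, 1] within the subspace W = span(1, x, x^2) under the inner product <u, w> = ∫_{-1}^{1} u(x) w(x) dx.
g(x) = 20*x^2/7 - 2*x + 32/35

The best approximation g ∈ W is the orthogonal projection of f onto W. Writing g = a_0 + a_1 x + a_2 x^2, the coefficients solve the normal equations G · a = b where
  G_{ij} = <φ_i, φ_j> and b_i = <f, φ_i>, with φ_0 = 1, φ_1 = x, φ_2 = x^2.
G =
  [2, 0, 2/3]
  [0, 2/3, 0]
  [2/3, 0, 2/5],
b = (56/15, -4/3, 184/105).
Solving gives a_0 = 32/35, a_1 = -2, a_2 = 20/7, so
  g(x) = 20*x^2/7 - 2*x + 32/35.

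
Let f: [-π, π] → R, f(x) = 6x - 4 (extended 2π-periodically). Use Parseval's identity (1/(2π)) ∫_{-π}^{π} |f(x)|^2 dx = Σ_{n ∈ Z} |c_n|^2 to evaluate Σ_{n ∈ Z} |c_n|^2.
Σ |c_n|^2 = 12π^2 + 16

Expand and integrate term by term over [-π, π]:
  ∫ (6x)^2 dx = 36·(2π^3/3); ∫ 2·6·(-4)·x dx = 0 (odd integrand); ∫ (-4)^2 dx = 16·2π.
So (1/(2π)) ∫_{-π}^{π} (6x - 4)^2 dx = 36π^2/3 + 16 = 12π^2 + 16.
Parseval ⇒ Σ |c_n|^2 = 12π^2 + 16.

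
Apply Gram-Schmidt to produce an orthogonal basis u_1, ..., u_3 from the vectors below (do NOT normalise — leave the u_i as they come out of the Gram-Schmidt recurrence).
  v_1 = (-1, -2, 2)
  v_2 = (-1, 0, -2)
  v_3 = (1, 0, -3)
Orthogonal basis:
  u_1 = (-1, -2, 2)
  u_2 = (-4/3, -2/3, -4/3)
  u_3 = (10/9, -10/9, -5/9)

Apply the Gram-Schmidt recurrence
  u_1 = v_1
  u_i = v_i − Σ_{j<i} ((v_i · u_j) / (u_j · u_j)) · u_j.

Step by step this gives:
  u_1 = (-1, -2, 2)
  u_2 = (-4/3, -2/3, -4/3)
  u_3 = (10/9, -10/9, -5/9)

Orthogonality check:
  u_2 · u_1 = 0 (should be 0)
  u_3 · u_1 = 0 (should be 0)
  u_3 · u_2 = 0 (should be 0)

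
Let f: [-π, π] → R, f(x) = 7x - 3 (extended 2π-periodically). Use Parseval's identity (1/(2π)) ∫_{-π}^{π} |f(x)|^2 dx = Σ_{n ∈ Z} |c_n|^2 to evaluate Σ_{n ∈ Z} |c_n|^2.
Σ |c_n|^2 = 49π^2/3 + 9

Expand and integrate term by term over [-π, π]:
  ∫ (7x)^2 dx = 49·(2π^3/3); ∫ 2·7·(-3)·x dx = 0 (odd integrand); ∫ (-3)^2 dx = 9·2π.
So (1/(2π)) ∫_{-π}^{π} (7x - 3)^2 dx = 49π^2/3 + 9 = 49π^2/3 + 9.
Parseval ⇒ Σ |c_n|^2 = 49π^2/3 + 9.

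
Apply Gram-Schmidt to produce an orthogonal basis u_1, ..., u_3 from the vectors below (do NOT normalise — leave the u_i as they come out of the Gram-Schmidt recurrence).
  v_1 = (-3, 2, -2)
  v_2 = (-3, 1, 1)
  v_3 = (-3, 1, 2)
Orthogonal basis:
  u_1 = (-3, 2, -2)
  u_2 = (-24/17, -1/17, 35/17)
  u_3 = (6/53, 27/106, 9/106)

Apply the Gram-Schmidt recurrence
  u_1 = v_1
  u_i = v_i − Σ_{j<i} ((v_i · u_j) / (u_j · u_j)) · u_j.

Step by step this gives:
  u_1 = (-3, 2, -2)
  u_2 = (-24/17, -1/17, 35/17)
  u_3 = (6/53, 27/106, 9/106)

Orthogonality check:
  u_2 · u_1 = 0 (should be 0)
  u_3 · u_1 = 0 (should be 0)
  u_3 · u_2 = 0 (should be 0)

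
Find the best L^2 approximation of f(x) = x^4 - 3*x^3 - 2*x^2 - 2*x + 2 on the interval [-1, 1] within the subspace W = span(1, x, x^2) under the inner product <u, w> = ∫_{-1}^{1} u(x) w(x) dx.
g(x) = -8*x^2/7 - 19*x/5 + 67/35

The best approximation g ∈ W is the orthogonal projection of f onto W. Writing g = a_0 + a_1 x + a_2 x^2, the coefficients solve the normal equations G · a = b where
  G_{ij} = <φ_i, φ_j> and b_i = <f, φ_i>, with φ_0 = 1, φ_1 = x, φ_2 = x^2.
G =
  [2, 0, 2/3]
  [0, 2/3, 0]
  [2/3, 0, 2/5],
b = (46/15, -38/15, 86/105).
Solving gives a_0 = 67/35, a_1 = -19/5, a_2 = -8/7, so
  g(x) = -8*x^2/7 - 19*x/5 + 67/35.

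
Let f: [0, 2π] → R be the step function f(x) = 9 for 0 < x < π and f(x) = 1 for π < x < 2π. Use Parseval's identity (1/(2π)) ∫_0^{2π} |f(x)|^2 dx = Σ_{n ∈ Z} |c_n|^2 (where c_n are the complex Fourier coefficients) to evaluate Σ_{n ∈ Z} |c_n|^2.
Σ |c_n|^2 = 41

Parseval equates the L^2 energy of f (normalised by 1/(2π)) with the ℓ^2 sum of its Fourier coefficients: (1/(2π)) ∫_0^{2π} |f|^2 = Σ |c_n|^2.
Compute the left side: (1/(2π)) [∫_0^π 9^2 dx + ∫_π^{2π} 1^2 dx] = (1/(2π)) · (81π + 1π) = (81 + 1)/2 = 41.
So Σ_{n ∈ Z} |c_n|^2 = 41.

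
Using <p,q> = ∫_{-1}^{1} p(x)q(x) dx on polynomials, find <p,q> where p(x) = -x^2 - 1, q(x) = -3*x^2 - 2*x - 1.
<p,q> = 88/15

Expand the product: p(x)·q(x) = 3*x^4 + 2*x^3 + 4*x^2 + 2*x + 1.
∫_{-1}^{1} of each monomial x^k gives [2/(k+1) if k even, 0 if k odd]. Integrating term-by-term (or equivalently evaluating the antiderivative F(x) = 3*x^5/5 + x^4/2 + 4*x^3/3 + x^2 + x at the endpoints):
  F(1) − F(−1) = 133/30 − (-43/30) = 88/15.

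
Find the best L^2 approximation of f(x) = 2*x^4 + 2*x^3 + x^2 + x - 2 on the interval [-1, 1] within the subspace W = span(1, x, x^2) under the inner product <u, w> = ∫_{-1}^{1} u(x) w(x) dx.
g(x) = 19*x^2/7 + 11*x/5 - 76/35

The best approximation g ∈ W is the orthogonal projection of f onto W. Writing g = a_0 + a_1 x + a_2 x^2, the coefficients solve the normal equations G · a = b where
  G_{ij} = <φ_i, φ_j> and b_i = <f, φ_i>, with φ_0 = 1, φ_1 = x, φ_2 = x^2.
G =
  [2, 0, 2/3]
  [0, 2/3, 0]
  [2/3, 0, 2/5],
b = (-38/15, 22/15, -38/105).
Solving gives a_0 = -76/35, a_1 = 11/5, a_2 = 19/7, so
  g(x) = 19*x^2/7 + 11*x/5 - 76/35.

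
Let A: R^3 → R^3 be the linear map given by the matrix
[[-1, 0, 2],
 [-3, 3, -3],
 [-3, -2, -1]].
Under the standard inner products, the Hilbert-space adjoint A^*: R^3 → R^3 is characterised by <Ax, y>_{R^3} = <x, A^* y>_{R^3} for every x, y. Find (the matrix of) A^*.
A^* = A^T =
[[-1, -3, -3],
 [0, 3, -2],
 [2, -3, -1]]

For real matrices with standard dot products, the defining identity <Ax, y> = <x, A^* y> gives (Ax)^T y = x^T (A^*) y, i.e. x^T A^T y = x^T (A^*) y. Since this holds for all x, y, we must have A^* = A^T. Therefore
A^* =
[[-1, -3, -3],
 [0, 3, -2],
 [2, -3, -1]].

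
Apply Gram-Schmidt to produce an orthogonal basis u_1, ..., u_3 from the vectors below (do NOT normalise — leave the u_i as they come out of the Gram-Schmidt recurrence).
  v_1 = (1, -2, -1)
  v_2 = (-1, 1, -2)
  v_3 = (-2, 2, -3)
Orthogonal basis:
  u_1 = (1, -2, -1)
  u_2 = (-5/6, 2/3, -13/6)
  u_3 = (-1/7, -3/35, 1/35)

Apply the Gram-Schmidt recurrence
  u_1 = v_1
  u_i = v_i − Σ_{j<i} ((v_i · u_j) / (u_j · u_j)) · u_j.

Step by step this gives:
  u_1 = (1, -2, -1)
  u_2 = (-5/6, 2/3, -13/6)
  u_3 = (-1/7, -3/35, 1/35)

Orthogonality check:
  u_2 · u_1 = 0 (should be 0)
  u_3 · u_1 = 0 (should be 0)
  u_3 · u_2 = 0 (should be 0)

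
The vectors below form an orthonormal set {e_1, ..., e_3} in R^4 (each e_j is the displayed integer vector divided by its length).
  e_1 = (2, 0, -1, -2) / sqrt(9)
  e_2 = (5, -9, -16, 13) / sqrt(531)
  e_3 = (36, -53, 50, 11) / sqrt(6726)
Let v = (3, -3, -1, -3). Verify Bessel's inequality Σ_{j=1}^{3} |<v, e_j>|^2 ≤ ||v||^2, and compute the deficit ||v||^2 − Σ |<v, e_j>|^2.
Σ |<v, e_j>|^2 = 1396/57; ||v||^2 = 28; deficit = 200/57

Write each e_j = u_j / sqrt(<u_j, u_j>) where u_j is the displayed integer vector. Then <v, e_j> = <v, u_j> / sqrt(<u_j, u_j>), so |<v, e_j>|^2 = <v, u_j>^2 / <u_j, u_j>.
Coefficients: <v, e_1> = 13/sqrt(9), <v, e_2> = 19/sqrt(531), <v, e_3> = 184/sqrt(6726).
Square and sum: Σ |<v, e_j>|^2 = 1396/57.
Compute ||v||^2 = v·v = 28.
Deficit = 28 − 1396/57 = 200/57 ≥ 0, confirming Bessel's inequality. (The deficit equals ||v − Σ <v,e_j> e_j||^2, the squared distance from v to span{e_j}.)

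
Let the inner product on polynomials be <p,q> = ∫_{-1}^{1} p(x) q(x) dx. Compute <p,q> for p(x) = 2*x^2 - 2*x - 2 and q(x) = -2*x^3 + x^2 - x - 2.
<p,q> = 116/15

Expand the product: p(x)·q(x) = -4*x^5 + 6*x^4 - 4*x^2 + 6*x + 4.
∫_{-1}^{1} of each monomial x^k gives [2/(k+1) if k even, 0 if k odd]. Integrating term-by-term (or equivalently evaluating the antiderivative F(x) = -2*x^6/3 + 6*x^5/5 - 4*x^3/3 + 3*x^2 + 4*x at the endpoints):
  F(1) − F(−1) = 31/5 − (-23/15) = 116/15.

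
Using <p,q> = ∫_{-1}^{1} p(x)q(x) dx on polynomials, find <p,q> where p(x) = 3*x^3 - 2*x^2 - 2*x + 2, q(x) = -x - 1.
<p,q> = -38/15

Expand the product: p(x)·q(x) = -3*x^4 - x^3 + 4*x^2 - 2.
∫_{-1}^{1} of each monomial x^k gives [2/(k+1) if k even, 0 if k odd]. Integrating term-by-term (or equivalently evaluating the antiderivative F(x) = -3*x^5/5 - x^4/4 + 4*x^3/3 - 2*x at the endpoints):
  F(1) − F(−1) = -91/60 − (61/60) = -38/15.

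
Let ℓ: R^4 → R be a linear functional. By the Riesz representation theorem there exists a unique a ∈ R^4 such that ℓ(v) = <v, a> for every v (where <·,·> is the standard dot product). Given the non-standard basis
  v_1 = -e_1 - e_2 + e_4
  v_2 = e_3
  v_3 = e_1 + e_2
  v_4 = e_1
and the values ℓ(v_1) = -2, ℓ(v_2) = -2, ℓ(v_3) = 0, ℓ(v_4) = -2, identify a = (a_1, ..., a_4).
a = (-2, 2, -2, -2)

Write a = (a_1, ..., a_4) in the standard basis. For each basis vector v_i, ℓ(v_i) = <v_i, a> is a linear equation in the a_j's. Collect the n equations into a matrix system V a = ℓ, where row i of V is v_i (expressed in the standard basis). Since V is invertible (lower-triangular with 1s on the diagonal, up to permutation), solve by back-substitution:
  V =
[[-1, -1, 0, 1],
 [0, 0, 1, 0],
 [1, 1, 0, 0],
 [1, 0, 0, 0]]
  V a = (-2, -2, 0, -2)
Solving gives a = (-2, 2, -2, -2).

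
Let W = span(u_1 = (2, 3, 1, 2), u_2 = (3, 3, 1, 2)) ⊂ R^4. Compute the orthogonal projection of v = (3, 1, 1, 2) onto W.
proj_W(v) = (3, 12/7, 4/7, 8/7)

Set up U = [u_1 | ... | u_2] ∈ R^(4×2). The projector onto W = col(U) is P = U (U^T U)^(-1) U^T.
Compute U^T U =
  [18, 20]
  [20, 23],
and U^T v = (14, 17).
Solve U^T U · c = U^T v for the coefficients: c = (-9/7, 13/7). The projection is proj_W(v) = U c.
Check: (v - proj_W(v)) · u_1 = 0  (should be 0).
Check: (v - proj_W(v)) · u_2 = 0  (should be 0).
Result: proj_W(v) = (3, 12/7, 4/7, 8/7).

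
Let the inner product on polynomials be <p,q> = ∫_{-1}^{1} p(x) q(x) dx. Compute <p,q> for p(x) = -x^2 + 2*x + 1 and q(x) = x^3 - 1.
<p,q> = -8/15

Expand the product: p(x)·q(x) = -x^5 + 2*x^4 + x^3 + x^2 - 2*x - 1.
∫_{-1}^{1} of each monomial x^k gives [2/(k+1) if k even, 0 if k odd]. Integrating term-by-term (or equivalently evaluating the antiderivative F(x) = -x^6/6 + 2*x^5/5 + x^4/4 + x^3/3 - x^2 - x at the endpoints):
  F(1) − F(−1) = -71/60 − (-13/20) = -8/15.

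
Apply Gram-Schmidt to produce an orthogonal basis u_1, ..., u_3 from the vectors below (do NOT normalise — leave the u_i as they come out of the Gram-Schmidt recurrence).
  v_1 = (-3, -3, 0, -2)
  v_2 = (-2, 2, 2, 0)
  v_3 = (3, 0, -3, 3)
Orthogonal basis:
  u_1 = (-3, -3, 0, -2)
  u_2 = (-2, 2, 2, 0)
  u_3 = (-23/22, -1/22, -1, 18/11)

Apply the Gram-Schmidt recurrence
  u_1 = v_1
  u_i = v_i − Σ_{j<i} ((v_i · u_j) / (u_j · u_j)) · u_j.

Step by step this gives:
  u_1 = (-3, -3, 0, -2)
  u_2 = (-2, 2, 2, 0)
  u_3 = (-23/22, -1/22, -1, 18/11)

Orthogonality check:
  u_2 · u_1 = 0 (should be 0)
  u_3 · u_1 = 0 (should be 0)
  u_3 · u_2 = 0 (should be 0)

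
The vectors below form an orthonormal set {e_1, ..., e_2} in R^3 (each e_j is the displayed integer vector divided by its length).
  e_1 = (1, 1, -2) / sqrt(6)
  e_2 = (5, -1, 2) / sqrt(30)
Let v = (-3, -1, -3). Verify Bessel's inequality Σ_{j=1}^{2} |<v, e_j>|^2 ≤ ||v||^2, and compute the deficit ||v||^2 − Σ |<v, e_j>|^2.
Σ |<v, e_j>|^2 = 14; ||v||^2 = 19; deficit = 5

Write each e_j = u_j / sqrt(<u_j, u_j>) where u_j is the displayed integer vector. Then <v, e_j> = <v, u_j> / sqrt(<u_j, u_j>), so |<v, e_j>|^2 = <v, u_j>^2 / <u_j, u_j>.
Coefficients: <v, e_1> = 2/sqrt(6), <v, e_2> = -20/sqrt(30).
Square and sum: Σ |<v, e_j>|^2 = 14.
Compute ||v||^2 = v·v = 19.
Deficit = 19 − 14 = 5 ≥ 0, confirming Bessel's inequality. (The deficit equals ||v − Σ <v,e_j> e_j||^2, the squared distance from v to span{e_j}.)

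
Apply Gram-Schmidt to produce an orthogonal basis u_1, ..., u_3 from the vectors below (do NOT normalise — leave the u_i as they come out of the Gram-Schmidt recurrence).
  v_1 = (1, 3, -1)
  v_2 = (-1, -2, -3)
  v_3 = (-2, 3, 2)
Orthogonal basis:
  u_1 = (1, 3, -1)
  u_2 = (-7/11, -10/11, -37/11)
  u_3 = (-66/23, 24/23, 6/23)

Apply the Gram-Schmidt recurrence
  u_1 = v_1
  u_i = v_i − Σ_{j<i} ((v_i · u_j) / (u_j · u_j)) · u_j.

Step by step this gives:
  u_1 = (1, 3, -1)
  u_2 = (-7/11, -10/11, -37/11)
  u_3 = (-66/23, 24/23, 6/23)

Orthogonality check:
  u_2 · u_1 = 0 (should be 0)
  u_3 · u_1 = 0 (should be 0)
  u_3 · u_2 = 0 (should be 0)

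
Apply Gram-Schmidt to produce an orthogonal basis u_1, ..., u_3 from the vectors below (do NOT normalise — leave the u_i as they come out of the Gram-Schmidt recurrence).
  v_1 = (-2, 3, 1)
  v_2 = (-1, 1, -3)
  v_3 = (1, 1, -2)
Orthogonal basis:
  u_1 = (-2, 3, 1)
  u_2 = (-5/7, 4/7, -22/7)
  u_3 = (19/15, 133/150, -19/150)

Apply the Gram-Schmidt recurrence
  u_1 = v_1
  u_i = v_i − Σ_{j<i} ((v_i · u_j) / (u_j · u_j)) · u_j.

Step by step this gives:
  u_1 = (-2, 3, 1)
  u_2 = (-5/7, 4/7, -22/7)
  u_3 = (19/15, 133/150, -19/150)

Orthogonality check:
  u_2 · u_1 = 0 (should be 0)
  u_3 · u_1 = 0 (should be 0)
  u_3 · u_2 = 0 (should be 0)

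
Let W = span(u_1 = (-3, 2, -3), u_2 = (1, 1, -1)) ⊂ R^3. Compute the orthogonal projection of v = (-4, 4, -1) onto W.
proj_W(v) = (-225/62, 55/31, -177/62)

Set up U = [u_1 | ... | u_2] ∈ R^(3×2). The projector onto W = col(U) is P = U (U^T U)^(-1) U^T.
Compute U^T U =
  [22, 2]
  [2, 3],
and U^T v = (23, 1).
Solve U^T U · c = U^T v for the coefficients: c = (67/62, -12/31). The projection is proj_W(v) = U c.
Check: (v - proj_W(v)) · u_1 = 0  (should be 0).
Check: (v - proj_W(v)) · u_2 = 0  (should be 0).
Result: proj_W(v) = (-225/62, 55/31, -177/62).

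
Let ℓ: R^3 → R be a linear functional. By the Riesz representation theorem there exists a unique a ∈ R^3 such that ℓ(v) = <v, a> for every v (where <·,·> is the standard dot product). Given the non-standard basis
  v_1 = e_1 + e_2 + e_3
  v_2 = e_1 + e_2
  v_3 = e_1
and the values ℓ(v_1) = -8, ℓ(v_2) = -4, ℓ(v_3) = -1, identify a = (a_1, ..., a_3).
a = (-1, -3, -4)

Write a = (a_1, ..., a_3) in the standard basis. For each basis vector v_i, ℓ(v_i) = <v_i, a> is a linear equation in the a_j's. Collect the n equations into a matrix system V a = ℓ, where row i of V is v_i (expressed in the standard basis). Since V is invertible (lower-triangular with 1s on the diagonal, up to permutation), solve by back-substitution:
  V =
[[1, 1, 1],
 [1, 1, 0],
 [1, 0, 0]]
  V a = (-8, -4, -1)
Solving gives a = (-1, -3, -4).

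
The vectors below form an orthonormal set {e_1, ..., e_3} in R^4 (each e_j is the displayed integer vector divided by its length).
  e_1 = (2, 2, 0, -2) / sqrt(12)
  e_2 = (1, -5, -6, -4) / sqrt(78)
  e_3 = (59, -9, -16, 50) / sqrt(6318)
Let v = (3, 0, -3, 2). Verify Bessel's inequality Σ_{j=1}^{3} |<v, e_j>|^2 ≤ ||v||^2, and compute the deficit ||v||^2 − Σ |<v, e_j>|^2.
Σ |<v, e_j>|^2 = 4670/243; ||v||^2 = 22; deficit = 676/243

Write each e_j = u_j / sqrt(<u_j, u_j>) where u_j is the displayed integer vector. Then <v, e_j> = <v, u_j> / sqrt(<u_j, u_j>), so |<v, e_j>|^2 = <v, u_j>^2 / <u_j, u_j>.
Coefficients: <v, e_1> = 2/sqrt(12), <v, e_2> = 13/sqrt(78), <v, e_3> = 325/sqrt(6318).
Square and sum: Σ |<v, e_j>|^2 = 4670/243.
Compute ||v||^2 = v·v = 22.
Deficit = 22 − 4670/243 = 676/243 ≥ 0, confirming Bessel's inequality. (The deficit equals ||v − Σ <v,e_j> e_j||^2, the squared distance from v to span{e_j}.)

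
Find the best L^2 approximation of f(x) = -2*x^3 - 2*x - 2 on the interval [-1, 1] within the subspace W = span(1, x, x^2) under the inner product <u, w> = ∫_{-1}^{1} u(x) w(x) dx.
g(x) = -16*x/5 - 2

The best approximation g ∈ W is the orthogonal projection of f onto W. Writing g = a_0 + a_1 x + a_2 x^2, the coefficients solve the normal equations G · a = b where
  G_{ij} = <φ_i, φ_j> and b_i = <f, φ_i>, with φ_0 = 1, φ_1 = x, φ_2 = x^2.
G =
  [2, 0, 2/3]
  [0, 2/3, 0]
  [2/3, 0, 2/5],
b = (-4, -32/15, -4/3).
Solving gives a_0 = -2, a_1 = -16/5, a_2 = 0, so
  g(x) = -16*x/5 - 2.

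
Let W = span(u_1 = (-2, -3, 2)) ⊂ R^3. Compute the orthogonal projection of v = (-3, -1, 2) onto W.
proj_W(v) = (-26/17, -39/17, 26/17)

Set up U = [u_1 | ... | u_1] ∈ R^(3×1). The projector onto W = col(U) is P = U (U^T U)^(-1) U^T.
Compute U^T U =
  [17],
and U^T v = (13).
Solve U^T U · c = U^T v for the coefficients: c = (13/17). The projection is proj_W(v) = U c.
Check: (v - proj_W(v)) · u_1 = 0  (should be 0).
Result: proj_W(v) = (-26/17, -39/17, 26/17).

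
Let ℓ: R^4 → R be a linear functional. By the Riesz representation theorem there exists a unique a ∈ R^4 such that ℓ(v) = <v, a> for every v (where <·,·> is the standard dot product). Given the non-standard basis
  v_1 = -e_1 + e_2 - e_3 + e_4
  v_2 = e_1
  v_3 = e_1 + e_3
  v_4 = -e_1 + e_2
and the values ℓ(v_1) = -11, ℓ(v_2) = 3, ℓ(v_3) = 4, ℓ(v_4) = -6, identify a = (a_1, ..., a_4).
a = (3, -3, 1, -4)

Write a = (a_1, ..., a_4) in the standard basis. For each basis vector v_i, ℓ(v_i) = <v_i, a> is a linear equation in the a_j's. Collect the n equations into a matrix system V a = ℓ, where row i of V is v_i (expressed in the standard basis). Since V is invertible (lower-triangular with 1s on the diagonal, up to permutation), solve by back-substitution:
  V =
[[-1, 1, -1, 1],
 [1, 0, 0, 0],
 [1, 0, 1, 0],
 [-1, 1, 0, 0]]
  V a = (-11, 3, 4, -6)
Solving gives a = (3, -3, 1, -4).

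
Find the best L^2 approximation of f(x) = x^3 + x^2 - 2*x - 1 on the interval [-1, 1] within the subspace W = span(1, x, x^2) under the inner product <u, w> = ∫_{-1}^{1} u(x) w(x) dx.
g(x) = x^2 - 7*x/5 - 1

The best approximation g ∈ W is the orthogonal projection of f onto W. Writing g = a_0 + a_1 x + a_2 x^2, the coefficients solve the normal equations G · a = b where
  G_{ij} = <φ_i, φ_j> and b_i = <f, φ_i>, with φ_0 = 1, φ_1 = x, φ_2 = x^2.
G =
  [2, 0, 2/3]
  [0, 2/3, 0]
  [2/3, 0, 2/5],
b = (-4/3, -14/15, -4/15).
Solving gives a_0 = -1, a_1 = -7/5, a_2 = 1, so
  g(x) = x^2 - 7*x/5 - 1.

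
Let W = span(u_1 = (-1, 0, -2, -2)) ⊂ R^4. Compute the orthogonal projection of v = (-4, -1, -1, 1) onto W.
proj_W(v) = (-4/9, 0, -8/9, -8/9)

Set up U = [u_1 | ... | u_1] ∈ R^(4×1). The projector onto W = col(U) is P = U (U^T U)^(-1) U^T.
Compute U^T U =
  [9],
and U^T v = (4).
Solve U^T U · c = U^T v for the coefficients: c = (4/9). The projection is proj_W(v) = U c.
Check: (v - proj_W(v)) · u_1 = 0  (should be 0).
Result: proj_W(v) = (-4/9, 0, -8/9, -8/9).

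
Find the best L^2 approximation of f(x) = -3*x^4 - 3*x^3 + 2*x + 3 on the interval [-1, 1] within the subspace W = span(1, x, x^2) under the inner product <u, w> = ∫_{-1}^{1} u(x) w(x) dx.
g(x) = -18*x^2/7 + x/5 + 114/35

The best approximation g ∈ W is the orthogonal projection of f onto W. Writing g = a_0 + a_1 x + a_2 x^2, the coefficients solve the normal equations G · a = b where
  G_{ij} = <φ_i, φ_j> and b_i = <f, φ_i>, with φ_0 = 1, φ_1 = x, φ_2 = x^2.
G =
  [2, 0, 2/3]
  [0, 2/3, 0]
  [2/3, 0, 2/5],
b = (24/5, 2/15, 8/7).
Solving gives a_0 = 114/35, a_1 = 1/5, a_2 = -18/7, so
  g(x) = -18*x^2/7 + x/5 + 114/35.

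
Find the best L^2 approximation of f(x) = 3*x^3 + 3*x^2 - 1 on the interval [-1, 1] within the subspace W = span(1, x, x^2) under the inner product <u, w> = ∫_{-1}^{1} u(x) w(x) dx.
g(x) = 3*x^2 + 9*x/5 - 1

The best approximation g ∈ W is the orthogonal projection of f onto W. Writing g = a_0 + a_1 x + a_2 x^2, the coefficients solve the normal equations G · a = b where
  G_{ij} = <φ_i, φ_j> and b_i = <f, φ_i>, with φ_0 = 1, φ_1 = x, φ_2 = x^2.
G =
  [2, 0, 2/3]
  [0, 2/3, 0]
  [2/3, 0, 2/5],
b = (0, 6/5, 8/15).
Solving gives a_0 = -1, a_1 = 9/5, a_2 = 3, so
  g(x) = 3*x^2 + 9*x/5 - 1.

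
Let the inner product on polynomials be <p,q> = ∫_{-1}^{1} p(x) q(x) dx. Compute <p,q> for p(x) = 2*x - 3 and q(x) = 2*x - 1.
<p,q> = 26/3

Expand the product: p(x)·q(x) = 4*x^2 - 8*x + 3.
∫_{-1}^{1} of each monomial x^k gives [2/(k+1) if k even, 0 if k odd]. Integrating term-by-term (or equivalently evaluating the antiderivative F(x) = 4*x^3/3 - 4*x^2 + 3*x at the endpoints):
  F(1) − F(−1) = 1/3 − (-25/3) = 26/3.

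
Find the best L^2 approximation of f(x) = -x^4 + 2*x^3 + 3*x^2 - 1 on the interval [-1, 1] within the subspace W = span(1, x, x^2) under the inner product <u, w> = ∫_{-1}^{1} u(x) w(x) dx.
g(x) = 15*x^2/7 + 6*x/5 - 32/35

The best approximation g ∈ W is the orthogonal projection of f onto W. Writing g = a_0 + a_1 x + a_2 x^2, the coefficients solve the normal equations G · a = b where
  G_{ij} = <φ_i, φ_j> and b_i = <f, φ_i>, with φ_0 = 1, φ_1 = x, φ_2 = x^2.
G =
  [2, 0, 2/3]
  [0, 2/3, 0]
  [2/3, 0, 2/5],
b = (-2/5, 4/5, 26/105).
Solving gives a_0 = -32/35, a_1 = 6/5, a_2 = 15/7, so
  g(x) = 15*x^2/7 + 6*x/5 - 32/35.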